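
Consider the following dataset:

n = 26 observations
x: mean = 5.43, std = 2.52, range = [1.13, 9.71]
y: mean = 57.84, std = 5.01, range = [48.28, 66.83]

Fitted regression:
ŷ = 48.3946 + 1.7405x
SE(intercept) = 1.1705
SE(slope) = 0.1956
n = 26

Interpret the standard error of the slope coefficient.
SE(β̂₁) = 0.1956 is the estimated standard deviation of the slope estimate across repeated samples; relative to β̂₁ = 1.7405 that is 11.2%, a precise estimate.

What SE measures:
- The standard error quantifies the sampling variability of the coefficient estimate
- It is the estimated standard deviation of β̂₁ across hypothetical repeated samples of the same size
- Smaller SE → more precise estimate

Relative precision:
- SE / |β̂₁| = 0.1956 / 1.7405 = 11.2%
- Rule of thumb (under 20%: precise; 20% to under 50%: moderately precise; 50% or more: imprecise) → precise

Link to interval estimation: a confidence interval for β₁ is β̂₁ ± t* × 0.1956, so SE sets the half-width per unit of t*.

What drives SE(β̂₁): larger n (here n = 26) → smaller SE; more residual scatter → larger SE; wider spread of x values → smaller SE.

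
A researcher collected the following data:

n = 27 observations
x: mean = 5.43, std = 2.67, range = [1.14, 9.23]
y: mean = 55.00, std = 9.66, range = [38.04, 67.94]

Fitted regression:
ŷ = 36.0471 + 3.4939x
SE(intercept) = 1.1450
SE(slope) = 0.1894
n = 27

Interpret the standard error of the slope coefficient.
The slope 3.4939 is pinned down to within about ±0.1894 (one SE) by these data — relative uncertainty 5.4%, i.e. precise.

What SE measures:
- The standard error quantifies the sampling variability of the coefficient estimate
- It is the estimated standard deviation of β̂₁ across hypothetical repeated samples of the same size
- Smaller SE → more precise estimate

Relative precision:
- SE / |β̂₁| = 0.1894 / 3.4939 = 5.4%
- Rule of thumb (under 20%: precise; 20% to under 50%: moderately precise; 50% or more: imprecise) → precise

Link to interval estimation: a confidence interval for β₁ is β̂₁ ± t* × 0.1894, so SE sets the half-width per unit of t*.

What drives SE(β̂₁): wider spread of x values → smaller SE.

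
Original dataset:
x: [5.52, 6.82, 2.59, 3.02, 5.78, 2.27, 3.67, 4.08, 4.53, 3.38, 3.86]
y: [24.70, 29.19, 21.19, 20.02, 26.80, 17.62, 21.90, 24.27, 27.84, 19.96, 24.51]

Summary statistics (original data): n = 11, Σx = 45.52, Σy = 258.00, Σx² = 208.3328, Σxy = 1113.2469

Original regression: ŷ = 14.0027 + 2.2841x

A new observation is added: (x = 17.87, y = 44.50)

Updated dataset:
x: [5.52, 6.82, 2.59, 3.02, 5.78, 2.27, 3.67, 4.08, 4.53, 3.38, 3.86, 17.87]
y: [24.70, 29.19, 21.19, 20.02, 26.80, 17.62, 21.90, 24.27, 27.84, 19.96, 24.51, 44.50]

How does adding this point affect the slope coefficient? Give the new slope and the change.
New slope β₁ = 1.6104 versus 2.2841 before: a change of -0.6737 (-29.5%).

The new point has HIGH LEVERAGE: x = 17.87 is far from the original mean x̄ = 45.52/11 ≈ 4.14 (original range [2.27, 6.82]).

Step 1: Update the sums with the new point (n goes from 11 to 12)
Σx  = 45.52 + 17.87 = 63.39
Σy  = 258.00 + 44.50 = 302.50
Σx² = 208.3328 + 17.87² = 208.3328 + 319.3369 = 527.6697
Σxy = 1113.2469 + 17.87×44.50 = 1113.2469 + 795.2150 = 1908.4619

Step 2: Recompute the slope with b₁ = (nΣxy − ΣxΣy) / (nΣx² − (Σx)²)
Numerator   = 12×1908.4619 − 63.39×302.50 = 22901.5428 − 19175.4750 = 3726.0678
Denominator = 12×527.6697 − 63.39² = 6332.0364 − 4018.2921 = 2313.7443
b₁(new) = 3726.0678 / 2313.7443 = 1.6104

(Same formula on the original sums: (11×1113.2469 − 45.52×258.00) / (11×208.3328 − 45.52²) = 501.5559 / 219.5904 = 2.2841, matching the given fit.)

Step 3: Change in slope
Δβ₁ = 1.6104 − 2.2841 = -0.6737
Relative change = -0.6737 / 2.2841 × 100% = -29.5%
→ the slope decreases when the point is added.

A high-leverage point only changes the slope if it is off the original line; here y = 44.50 is below the original trend, so the slope decreases.
In practice: investigate whether it comes from the same population as the rest of the sample; refit with and without it and report both if conclusions differ.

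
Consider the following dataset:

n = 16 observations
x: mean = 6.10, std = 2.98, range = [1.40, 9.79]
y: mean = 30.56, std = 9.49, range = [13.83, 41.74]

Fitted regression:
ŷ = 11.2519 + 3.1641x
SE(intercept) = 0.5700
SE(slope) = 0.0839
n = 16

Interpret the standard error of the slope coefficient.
SE(slope) = 0.0839 measures the uncertainty in the estimated slope. The coefficient is estimated precisely (SE/|β̂₁| = 2.7%).

SE(β̂₁) = 0.0839 says: if we drew many samples of n = 16 from the same population and refit each time, the fitted slopes would scatter with a standard deviation of roughly 0.0839 around the true β₁.

Relative precision:
- SE / |β̂₁| = 0.0839 / 3.1641 = 2.7%
- Rule of thumb (under 20%: precise; 20% to under 50%: moderately precise; 50% or more: imprecise) → precise

Rough 95% range (±2 SE): 3.1641 ± 0.1678 → (2.9963, 3.3319).

What drives SE(β̂₁): larger n (here n = 16) → smaller SE; more residual scatter → larger SE; wider spread of x values → smaller SE.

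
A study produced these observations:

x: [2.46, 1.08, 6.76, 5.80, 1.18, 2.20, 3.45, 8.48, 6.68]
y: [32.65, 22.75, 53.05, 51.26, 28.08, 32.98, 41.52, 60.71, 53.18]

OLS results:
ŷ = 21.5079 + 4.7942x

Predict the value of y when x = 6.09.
ŷ = 50.7046

To predict y for x = 6.09, substitute into the regression equation:

ŷ = 21.5079 + 4.7942 × 6.09
ŷ = 21.5079 + 29.1967
ŷ = 50.7046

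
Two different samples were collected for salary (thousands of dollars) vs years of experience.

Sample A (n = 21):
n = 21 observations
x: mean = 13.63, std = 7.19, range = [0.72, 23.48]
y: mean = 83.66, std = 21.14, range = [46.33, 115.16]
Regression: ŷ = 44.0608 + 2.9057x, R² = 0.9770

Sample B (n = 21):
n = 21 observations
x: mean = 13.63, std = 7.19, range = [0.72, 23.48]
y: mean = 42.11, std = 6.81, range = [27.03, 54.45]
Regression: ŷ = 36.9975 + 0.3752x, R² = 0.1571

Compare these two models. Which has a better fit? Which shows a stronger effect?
Model A has the better fit (R² = 0.9770 vs 0.1571). Model A shows the stronger effect (|β₁| = 2.9057 vs 0.3752).

Model Comparison:

Goodness of fit (R²):
- Model A: R² = 0.9770 → 97.70% of variance in salary explained
- Model B: R² = 0.1571 → 15.71% of variance in salary explained
- 0.9770 > 0.1571 → Model A has the better fit

Which has the larger per-year effect? (|β₁|)
- Model A: β₁ = 2.9057 → predicted salary rises 2.9057 thousand dollars per additional year of experience
- Model B: β₁ = 0.3752 → predicted salary rises 0.3752 thousand dollars per additional year of experience
- |2.9057| > |0.3752| → Model A shows the stronger marginal effect

Notes:
- A better fit (higher R²) doesn't necessarily mean a more important relationship.
- R² measures how tightly points cluster around the line; β₁ measures how steep the line is — they answer different questions.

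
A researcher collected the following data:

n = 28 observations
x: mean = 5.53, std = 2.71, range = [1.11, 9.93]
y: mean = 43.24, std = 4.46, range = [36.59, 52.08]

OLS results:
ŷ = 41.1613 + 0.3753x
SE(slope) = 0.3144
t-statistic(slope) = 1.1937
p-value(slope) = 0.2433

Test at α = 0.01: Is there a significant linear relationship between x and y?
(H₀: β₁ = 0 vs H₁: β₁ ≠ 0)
Since p-value = 0.2433 ≥ α = 0.01, fail to reject H₀ — the slope is not significantly different from 0.

Hypothesis test for the slope coefficient:

H₀: β₁ = 0 (no linear relationship)
H₁: β₁ ≠ 0 (linear relationship exists)

Test statistic: t = β̂₁ / SE(β̂₁) = 0.3753 / 0.3144 = 1.1937

The p-value (0.2433) is the probability, under H₀, of a t-statistic at least as extreme as |t| = 1.1937 (two-sided, df = n − 2 = 26).

Decision rule: reject H₀ if p-value < α.
p-value = 0.2433 ≥ α = 0.01 → fail to reject H₀.

There is not sufficient evidence at the 1% significance level to conclude that a linear relationship exists between x and y.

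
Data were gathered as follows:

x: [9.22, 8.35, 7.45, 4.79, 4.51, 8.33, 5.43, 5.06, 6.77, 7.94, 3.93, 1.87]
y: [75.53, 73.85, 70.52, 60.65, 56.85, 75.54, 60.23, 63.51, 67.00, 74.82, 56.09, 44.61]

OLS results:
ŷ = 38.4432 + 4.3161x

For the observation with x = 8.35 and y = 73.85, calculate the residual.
Residual = -0.6326

The residual is the difference between the actual value and the predicted value:

Residual = y - ŷ

Step 1: Calculate predicted value
ŷ = 38.4432 + 4.3161 × 8.35
ŷ = 74.4826

Step 2: Calculate residual
Residual = 73.85 - 74.4826
Residual = -0.6326

Sign check: y < ŷ, so the point is below the line and the fit overestimates here.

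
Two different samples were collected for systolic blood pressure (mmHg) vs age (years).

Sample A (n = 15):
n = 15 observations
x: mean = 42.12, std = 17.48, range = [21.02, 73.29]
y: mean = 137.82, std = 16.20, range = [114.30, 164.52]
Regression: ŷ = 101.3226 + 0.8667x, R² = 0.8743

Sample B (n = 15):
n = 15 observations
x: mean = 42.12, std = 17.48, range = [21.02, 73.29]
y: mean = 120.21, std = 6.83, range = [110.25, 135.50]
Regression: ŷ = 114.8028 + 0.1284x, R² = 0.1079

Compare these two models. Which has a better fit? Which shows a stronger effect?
Model A has the better fit (R² = 0.8743 vs 0.1079). Model A shows the stronger effect (|β₁| = 0.8667 vs 0.1284).

Model Comparison:

Fit — compare R²:
- Model A: R² = 0.8743 → 87.43% of variance in blood pressure explained
- Model B: R² = 0.1079 → 10.79% of variance in blood pressure explained
- 0.8743 > 0.1079 → Model A has the better fit

Effect size (slope magnitude):
- Model A: β₁ = 0.8667 → predicted blood pressure rises 0.8667 mmHg per additional year of age
- Model B: β₁ = 0.1284 → predicted blood pressure rises 0.1284 mmHg per additional year of age
- |0.8667| > |0.1284| → Model A shows the stronger marginal effect

Note: A better fit (higher R²) doesn't necessarily mean a more important relationship.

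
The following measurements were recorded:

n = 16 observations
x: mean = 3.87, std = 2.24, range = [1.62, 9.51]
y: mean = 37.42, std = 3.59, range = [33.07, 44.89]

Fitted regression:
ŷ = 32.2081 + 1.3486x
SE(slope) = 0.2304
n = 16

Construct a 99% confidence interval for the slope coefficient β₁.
The 99% CI for β₁ is (0.6627, 2.0345)

Confidence interval for the slope:

The 99% CI for β₁ is: β̂₁ ± t*(α/2, n-2) × SE(β̂₁)

Step 1: Find critical t-value
- Confidence level = 0.99
- Degrees of freedom = n - 2 = 16 - 2 = 14
- t*(α/2, 14) = 2.9768

Step 2: Calculate margin of error
Margin = 2.9768 × 0.2304 = 0.6859

Step 3: Construct interval
CI = 1.3486 ± 0.6859
CI = (0.6627, 2.0345)

Interpretation: intervals built this way capture the true β₁ in 99% of repeated samples; here the plausible range for the per-unit effect of x on y is 0.6627 to 2.0345.
Both endpoints are positive, so the data support a genuinely positive slope at this confidence level.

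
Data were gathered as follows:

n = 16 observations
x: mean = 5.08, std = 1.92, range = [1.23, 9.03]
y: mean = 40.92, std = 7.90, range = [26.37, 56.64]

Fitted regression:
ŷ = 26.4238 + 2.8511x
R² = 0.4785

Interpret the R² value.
R² = 0.4785 means 47.85% of the variation in y is explained by the linear relationship with x. This indicates a moderate fit.

The coefficient of determination R² is the fraction of the total variation in y that the fitted line accounts for.

Here R² = 0.4785:
- Explained: 47.85% of the variation in y
- Unexplained (residual): 100% − 47.85% = 52.15%
- Rule of thumb (below 0.3 weak; 0.3 to below 0.7 moderate; 0.7 and above strong) → moderate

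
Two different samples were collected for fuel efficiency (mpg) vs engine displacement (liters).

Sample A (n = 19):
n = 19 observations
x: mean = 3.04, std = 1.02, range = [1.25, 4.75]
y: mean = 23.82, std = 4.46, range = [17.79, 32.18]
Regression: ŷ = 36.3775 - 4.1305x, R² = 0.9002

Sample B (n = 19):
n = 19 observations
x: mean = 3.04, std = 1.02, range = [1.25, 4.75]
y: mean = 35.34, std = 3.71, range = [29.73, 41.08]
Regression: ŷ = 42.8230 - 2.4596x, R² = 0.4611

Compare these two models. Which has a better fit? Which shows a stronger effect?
Model A has the better fit (R² = 0.9002 vs 0.4611). Model A shows the stronger effect (|β₁| = 4.1305 vs 2.4596).

Model Comparison:

Which explains more variance? (R²)
- Model A: R² = 0.9002 → 90.02% of variance in fuel efficiency explained
- Model B: R² = 0.4611 → 46.11% of variance in fuel efficiency explained
- 0.9002 > 0.4611 → Model A has the better fit

Effect size (slope magnitude):
- Model A: β₁ = -4.1305 → predicted fuel efficiency falls 4.1305 mpg per additional liter of engine displacement
- Model B: β₁ = -2.4596 → predicted fuel efficiency falls 2.4596 mpg per additional liter of engine displacement
- |-4.1305| > |-2.4596| → Model A shows the stronger marginal effect

Note: A better fit (higher R²) doesn't necessarily mean a more important relationship.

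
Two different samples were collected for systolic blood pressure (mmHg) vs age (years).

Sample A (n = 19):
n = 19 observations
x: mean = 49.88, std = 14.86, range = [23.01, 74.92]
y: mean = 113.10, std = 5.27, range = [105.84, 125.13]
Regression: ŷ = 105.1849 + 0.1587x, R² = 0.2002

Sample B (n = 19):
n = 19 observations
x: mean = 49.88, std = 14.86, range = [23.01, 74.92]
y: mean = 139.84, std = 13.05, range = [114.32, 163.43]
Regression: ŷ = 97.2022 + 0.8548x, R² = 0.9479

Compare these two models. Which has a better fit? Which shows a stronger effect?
Model B has the better fit (R² = 0.9479 vs 0.2002). Model B shows the stronger effect (|β₁| = 0.8548 vs 0.1587).

Model Comparison:

Which explains more variance? (R²)
- Model A: R² = 0.2002 → 20.02% of variance in blood pressure explained
- Model B: R² = 0.9479 → 94.79% of variance in blood pressure explained
- 0.9479 > 0.2002 → Model B has the better fit

Effect size (slope magnitude):
- Model A: β₁ = 0.1587 → predicted blood pressure rises 0.1587 mmHg per additional year of age
- Model B: β₁ = 0.8548 → predicted blood pressure rises 0.8548 mmHg per additional year of age
- |0.1587| < |0.8548| → Model B shows the stronger marginal effect

Notes:
- A better fit (higher R²) doesn't necessarily mean a more important relationship.
- The two samples could reflect different populations, time periods, or measurement quality.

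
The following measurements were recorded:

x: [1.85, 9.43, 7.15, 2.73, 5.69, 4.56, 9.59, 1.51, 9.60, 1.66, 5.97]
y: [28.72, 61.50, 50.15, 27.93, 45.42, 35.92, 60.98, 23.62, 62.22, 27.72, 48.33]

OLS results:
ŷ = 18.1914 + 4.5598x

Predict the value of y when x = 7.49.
ŷ = 52.3443

To predict y for x = 7.49, substitute into the regression equation:

ŷ = 18.1914 + 4.5598 × 7.49
ŷ = 18.1914 + 34.1529
ŷ = 52.3443

This is a point prediction; actual observations scatter around it by roughly the residual standard deviation.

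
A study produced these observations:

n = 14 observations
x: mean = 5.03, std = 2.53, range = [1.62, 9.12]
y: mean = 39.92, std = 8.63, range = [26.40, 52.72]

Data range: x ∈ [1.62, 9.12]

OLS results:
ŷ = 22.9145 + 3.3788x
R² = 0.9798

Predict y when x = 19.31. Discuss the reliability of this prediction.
The equation gives ŷ = 88.1591; however x = 19.31 is 10.19 units above the observed range, so this extrapolated value should not be trusted.

Prediction calculation:
ŷ = 22.9145 + 3.3788 × 19.31
ŷ = 88.1591

Reliability:
- Data range: x ∈ [1.62, 9.12]
- Prediction point: x = 19.31 is 10.19 units above the observed range → this is EXTRAPOLATION, not interpolation

Why that matters here:
- Real relationships often flatten, saturate, or turn nonlinear at extremes
- R² describes fit only over the sampled x values; it says nothing about behaviour beyond them
- The linear relationship may not hold outside the observed range

A defensible statement: 'if the linear trend continued to x = 19.31, y would be about 88.1591' — the premise is untested.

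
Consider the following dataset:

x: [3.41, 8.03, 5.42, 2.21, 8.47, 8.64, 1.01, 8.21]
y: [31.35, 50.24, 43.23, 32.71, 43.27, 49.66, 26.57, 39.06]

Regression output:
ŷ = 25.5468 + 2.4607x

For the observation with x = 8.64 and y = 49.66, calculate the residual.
Residual = 2.8528

The residual is the difference between the actual value and the predicted value:

Residual = y - ŷ

Step 1: Calculate predicted value
ŷ = 25.5468 + 2.4607 × 8.64
ŷ = 46.8072

Step 2: Calculate residual
Residual = 49.66 - 46.8072
Residual = 2.8528

The residual is positive, so the observed y = 49.66 sits above the regression line (the line underestimates it by 2.8528).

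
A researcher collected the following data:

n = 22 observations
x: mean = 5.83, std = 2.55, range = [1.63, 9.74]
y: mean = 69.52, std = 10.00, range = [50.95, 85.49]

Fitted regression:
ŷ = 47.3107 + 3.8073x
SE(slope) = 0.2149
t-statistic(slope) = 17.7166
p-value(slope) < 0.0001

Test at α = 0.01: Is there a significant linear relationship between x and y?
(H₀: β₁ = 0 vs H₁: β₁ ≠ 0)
Reject H₀: p-value < 0.0001 < α = 0.01. The linear relationship is significant at the 1% level.

Hypothesis test for the slope coefficient:

H₀: β₁ = 0 (no linear relationship)
H₁: β₁ ≠ 0 (linear relationship exists)

Test statistic: t = β̂₁ / SE(β̂₁) = 3.8073 / 0.2149 = 17.7166

The p-value (<0.0001) is the probability, under H₀, of a t-statistic at least as extreme as |t| = 17.7166 (two-sided, df = n − 2 = 20).

Decision rule: reject H₀ if p-value < α.
p-value < 0.0001 < α = 0.01 → reject H₀.

At α = 0.01 the data do provide convincing evidence of a nonzero slope.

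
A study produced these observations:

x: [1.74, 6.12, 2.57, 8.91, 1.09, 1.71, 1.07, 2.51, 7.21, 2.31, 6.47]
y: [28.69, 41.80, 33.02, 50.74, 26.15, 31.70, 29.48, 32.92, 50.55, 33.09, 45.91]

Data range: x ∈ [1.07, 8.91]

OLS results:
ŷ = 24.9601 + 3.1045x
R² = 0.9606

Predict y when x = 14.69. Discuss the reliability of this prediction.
The equation gives ŷ = 70.5652; however x = 14.69 is 5.78 units above the observed range, so this extrapolated value should not be trusted.

Prediction calculation:
ŷ = 24.9601 + 3.1045 × 14.69
ŷ = 70.5652

Reliability:
- Data range: x ∈ [1.07, 8.91]
- Prediction point: x = 14.69 is 5.78 units above the observed range → this is EXTRAPOLATION, not interpolation

Why that matters here:
- The linear relationship may not hold outside the observed range
- There are no observations near this x to validate the fitted line there
- R² describes fit only over the sampled x values; it says nothing about behaviour beyond them

Report the number if required, but flag clearly that it is an extrapolation.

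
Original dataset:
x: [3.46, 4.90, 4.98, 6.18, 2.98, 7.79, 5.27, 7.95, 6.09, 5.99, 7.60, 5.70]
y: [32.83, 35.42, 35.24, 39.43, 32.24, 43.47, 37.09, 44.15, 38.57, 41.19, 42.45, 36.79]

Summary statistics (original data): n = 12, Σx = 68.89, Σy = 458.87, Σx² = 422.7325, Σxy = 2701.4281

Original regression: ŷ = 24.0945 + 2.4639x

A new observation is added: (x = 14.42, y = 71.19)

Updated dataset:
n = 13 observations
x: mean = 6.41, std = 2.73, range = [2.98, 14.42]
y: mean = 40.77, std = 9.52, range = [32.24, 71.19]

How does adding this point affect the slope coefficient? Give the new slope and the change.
The slope changes from 2.4639 to 3.4214 (change of +0.9575, or +38.9%).

x = 14.42 lies well outside the original x-range [2.98, 7.95] (x̄ ≈ 5.74), so this observation has high leverage and can move the slope substantially.

Step 1: Update the sums with the new point (n goes from 12 to 13)
Σx  = 68.89 + 14.42 = 83.31
Σy  = 458.87 + 71.19 = 530.06
Σx² = 422.7325 + 14.42² = 422.7325 + 207.9364 = 630.6689
Σxy = 2701.4281 + 14.42×71.19 = 2701.4281 + 1026.5598 = 3727.9879

Step 2: Recompute the slope with b₁ = (nΣxy − ΣxΣy) / (nΣx² − (Σx)²)
Numerator   = 13×3727.9879 − 83.31×530.06 = 48463.8427 − 44159.2986 = 4304.5441
Denominator = 13×630.6689 − 83.31² = 8198.6957 − 6940.5561 = 1258.1396
b₁(new) = 4304.5441 / 1258.1396 = 3.4214

(Same formula on the original sums: (12×2701.4281 − 68.89×458.87) / (12×422.7325 − 68.89²) = 805.5829 / 326.9579 = 2.4639, matching the given fit.)

Step 3: Change in slope
Δβ₁ = 3.4214 − 2.4639 = +0.9575
Relative change = +0.9575 / 2.4639 × 100% = +38.9%
→ the slope increases when the point is added.

A high-leverage point only changes the slope if it is off the original line; here y = 71.19 is above the original trend, so the slope increases.
In practice: check such a point for data-entry or measurement error; investigate whether it comes from the same population as the rest of the sample.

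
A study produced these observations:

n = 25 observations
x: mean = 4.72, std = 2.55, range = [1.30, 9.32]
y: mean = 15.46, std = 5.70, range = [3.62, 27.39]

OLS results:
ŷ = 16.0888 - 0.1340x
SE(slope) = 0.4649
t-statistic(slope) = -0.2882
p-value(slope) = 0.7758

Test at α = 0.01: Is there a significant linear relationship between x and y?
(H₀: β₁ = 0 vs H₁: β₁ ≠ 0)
Since p-value = 0.7758 ≥ α = 0.01, fail to reject H₀ — the slope is not significantly different from 0.

Hypothesis test for the slope coefficient:

H₀: β₁ = 0 (no linear relationship)
H₁: β₁ ≠ 0 (linear relationship exists)

Test statistic: t = β̂₁ / SE(β̂₁) = -0.1340 / 0.4649 = -0.2882

The p-value (0.7758) is the probability, under H₀, of a t-statistic at least as extreme as |t| = 0.2882 (two-sided, df = n − 2 = 23).

Decision rule: reject H₀ if p-value < α.
p-value = 0.7758 ≥ α = 0.01 → fail to reject H₀.

There is not sufficient evidence at the 1% significance level to conclude that a linear relationship exists between x and y.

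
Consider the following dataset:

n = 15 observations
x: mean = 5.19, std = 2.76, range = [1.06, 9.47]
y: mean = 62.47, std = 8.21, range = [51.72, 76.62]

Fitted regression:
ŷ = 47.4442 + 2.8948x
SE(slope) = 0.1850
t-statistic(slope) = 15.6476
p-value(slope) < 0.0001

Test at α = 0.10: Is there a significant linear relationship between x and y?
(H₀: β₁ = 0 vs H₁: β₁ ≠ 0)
p-value < 0.0001 < α = 0.10, so we reject H₀. The relationship is significant.

Hypothesis test for the slope coefficient:

H₀: β₁ = 0 (no linear relationship)
H₁: β₁ ≠ 0 (linear relationship exists)

Test statistic: t = β̂₁ / SE(β̂₁) = 2.8948 / 0.1850 = 15.6476

With df = 13, the two-sided p-value for |t| = 15.6476 is <0.0001.

Decision rule: reject H₀ if p-value < α.
p-value < 0.0001 < α = 0.10 → reject H₀.

There is sufficient evidence at the 10% significance level to conclude that a linear relationship exists between x and y.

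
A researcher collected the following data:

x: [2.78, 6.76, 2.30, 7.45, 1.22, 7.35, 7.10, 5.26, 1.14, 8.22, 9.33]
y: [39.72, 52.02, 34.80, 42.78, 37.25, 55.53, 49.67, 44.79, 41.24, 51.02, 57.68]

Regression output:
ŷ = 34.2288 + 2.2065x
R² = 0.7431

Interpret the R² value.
The model explains 74.31% of the variance in y (R² = 0.7431), leaving 25.69% unexplained; the fit is strong.

R² = 1 − SS_res/SS_tot compares the residual scatter to the total scatter of y about its mean.

Here R² = 0.7431:
- Explained: 74.31% of the variation in y
- Unexplained (residual): 100% − 74.31% = 25.69%
- Rule of thumb (below 0.3 weak; 0.3 to below 0.7 moderate; 0.7 and above strong) → strong

Equivalently, for simple linear regression R² = r², so |r| = √0.7431 ≈ 0.8620.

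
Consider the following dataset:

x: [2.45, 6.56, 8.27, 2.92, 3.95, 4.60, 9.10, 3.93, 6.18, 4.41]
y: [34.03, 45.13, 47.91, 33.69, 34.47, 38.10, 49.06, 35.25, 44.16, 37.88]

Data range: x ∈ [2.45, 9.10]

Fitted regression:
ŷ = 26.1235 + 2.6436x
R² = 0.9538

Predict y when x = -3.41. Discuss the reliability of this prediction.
The equation gives ŷ = 17.1088; however x = -3.41 is 5.86 units below the observed range, so this extrapolated value should not be trusted.

Prediction calculation:
ŷ = 26.1235 + 2.6436 × (-3.41)
ŷ = 17.1088

Reliability:
- Data range: x ∈ [2.45, 9.10]
- Prediction point: x = -3.41 is 5.86 units below the observed range → this is EXTRAPOLATION, not interpolation

Why that matters here:
- Real relationships often flatten, saturate, or turn nonlinear at extremes
- The standard error of prediction grows with (x − x̄)², and x = -3.41 is far from x̄ = 5.24
- There are no observations near this x to validate the fitted line there

A defensible statement: 'if the linear trend continued to x = -3.41, y would be about 17.1088' — the premise is untested.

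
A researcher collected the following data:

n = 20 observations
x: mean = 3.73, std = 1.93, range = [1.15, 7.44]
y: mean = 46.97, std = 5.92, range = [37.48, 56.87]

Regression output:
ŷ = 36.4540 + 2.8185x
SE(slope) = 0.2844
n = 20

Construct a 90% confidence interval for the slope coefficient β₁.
The 90% CI for β₁ is (2.3253, 3.3117)

Confidence interval for the slope:

The 90% CI for β₁ is: β̂₁ ± t*(α/2, n-2) × SE(β̂₁)

Step 1: Find critical t-value
- Confidence level = 0.9
- Degrees of freedom = n - 2 = 20 - 2 = 18
- t*(α/2, 18) = 1.7341

Step 2: Calculate margin of error
Margin = 1.7341 × 0.2844 = 0.4932

Step 3: Construct interval
CI = 2.8185 ± 0.4932
CI = (2.3253, 3.3117)

Interpretation: each one-unit increase in x is associated with a change in mean y of between 2.3253 and 3.3117, with 90% confidence.
Since 0 is outside the interval, a two-sided test at α = 0.10 would reject H₀: β₁ = 0.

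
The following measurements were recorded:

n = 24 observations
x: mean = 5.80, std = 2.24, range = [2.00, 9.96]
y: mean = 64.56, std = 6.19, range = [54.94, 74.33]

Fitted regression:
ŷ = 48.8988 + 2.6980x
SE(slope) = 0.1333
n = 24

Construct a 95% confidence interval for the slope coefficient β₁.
The 95% CI for β₁ is (2.4215, 2.9745)

Confidence interval for the slope:

The 95% CI for β₁ is: β̂₁ ± t*(α/2, n-2) × SE(β̂₁)

Step 1: Find critical t-value
- Confidence level = 0.95
- Degrees of freedom = n - 2 = 24 - 2 = 22
- t*(α/2, 22) = 2.0739

Step 2: Calculate margin of error
Margin = 2.0739 × 0.1333 = 0.2765

Step 3: Construct interval
CI = 2.6980 ± 0.2765
CI = (2.4215, 2.9745)

Interpretation: intervals built this way capture the true β₁ in 95% of repeated samples; here the plausible range for the per-unit effect of x on y is 2.4215 to 2.9745.
Both endpoints are positive, so the data support a genuinely positive slope at this confidence level.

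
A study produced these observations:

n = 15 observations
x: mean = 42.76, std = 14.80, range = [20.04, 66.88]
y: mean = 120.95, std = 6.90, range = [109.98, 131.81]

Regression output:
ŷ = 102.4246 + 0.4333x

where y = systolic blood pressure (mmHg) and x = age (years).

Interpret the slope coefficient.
An increase of one year in age is associated with a 0.4333 mmHg increase in predicted blood pressure.

The slope coefficient β₁ = 0.4333 represents the marginal effect of age on blood pressure.

Interpretation:
- Age up by 1 year → predicted blood pressure increases by 0.4333 mmHg
- This is a linear approximation: the same per-unit change is assumed across the whole observed x range
- The sign (+) gives the direction; the magnitude 0.4333 gives the size of the effect per year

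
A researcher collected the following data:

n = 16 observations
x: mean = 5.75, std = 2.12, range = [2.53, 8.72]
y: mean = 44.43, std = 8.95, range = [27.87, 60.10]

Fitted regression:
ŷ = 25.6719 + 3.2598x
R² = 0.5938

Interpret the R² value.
R² = 0.5938 means 59.38% of the variation in y is explained by the linear relationship with x. This indicates a moderate fit.

R² (coefficient of determination) measures the proportion of variance in y explained by the regression model.

Here R² = 0.5938:
- Explained: 59.38% of the variation in y
- Unexplained (residual): 100% − 59.38% = 40.62%
- Rule of thumb (below 0.3 weak; 0.3 to below 0.7 moderate; 0.7 and above strong) → moderate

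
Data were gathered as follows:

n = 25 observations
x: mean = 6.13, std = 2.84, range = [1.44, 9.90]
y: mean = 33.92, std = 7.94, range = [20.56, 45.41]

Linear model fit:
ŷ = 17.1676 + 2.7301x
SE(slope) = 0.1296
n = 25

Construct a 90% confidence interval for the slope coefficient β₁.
The 90% CI for β₁ is (2.5080, 2.9522)

Confidence interval for the slope:

The 90% CI for β₁ is: β̂₁ ± t*(α/2, n-2) × SE(β̂₁)

Step 1: Find critical t-value
- Confidence level = 0.9
- Degrees of freedom = n - 2 = 25 - 2 = 23
- t*(α/2, 23) = 1.7139

Step 2: Calculate margin of error
Margin = 1.7139 × 0.1296 = 0.2221

Step 3: Construct interval
CI = 2.7301 ± 0.2221
CI = (2.5080, 2.9522)

Interpretation: each one-unit increase in x is associated with a change in mean y of between 2.5080 and 2.9522, with 90% confidence.
Both endpoints are positive, so the data support a genuinely positive slope at this confidence level.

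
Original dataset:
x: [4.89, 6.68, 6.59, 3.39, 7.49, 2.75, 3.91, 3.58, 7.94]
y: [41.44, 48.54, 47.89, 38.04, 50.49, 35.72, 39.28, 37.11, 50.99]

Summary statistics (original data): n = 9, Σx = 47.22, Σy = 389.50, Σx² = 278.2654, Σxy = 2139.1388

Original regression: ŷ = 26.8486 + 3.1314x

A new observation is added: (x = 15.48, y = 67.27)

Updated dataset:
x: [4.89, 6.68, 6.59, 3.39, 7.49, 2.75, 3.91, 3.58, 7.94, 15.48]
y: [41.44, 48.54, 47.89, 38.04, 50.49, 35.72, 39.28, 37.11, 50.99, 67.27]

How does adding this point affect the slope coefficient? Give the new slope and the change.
New slope β₁ = 2.5370 versus 3.1314 before: a change of -0.5944 (-19.0%).

The new point has HIGH LEVERAGE: x = 15.48 is far from the original mean x̄ = 47.22/9 ≈ 5.25 (original range [2.75, 7.94]).

Step 1: Update the sums with the new point (n goes from 9 to 10)
Σx  = 47.22 + 15.48 = 62.70
Σy  = 389.50 + 67.27 = 456.77
Σx² = 278.2654 + 15.48² = 278.2654 + 239.6304 = 517.8958
Σxy = 2139.1388 + 15.48×67.27 = 2139.1388 + 1041.3396 = 3180.4784

Step 2: Recompute the slope with b₁ = (nΣxy − ΣxΣy) / (nΣx² − (Σx)²)
Numerator   = 10×3180.4784 − 62.70×456.77 = 31804.7840 − 28639.4790 = 3165.3050
Denominator = 10×517.8958 − 62.70² = 5178.9580 − 3931.2900 = 1247.6680
b₁(new) = 3165.3050 / 1247.6680 = 2.5370

(Same formula on the original sums: (9×2139.1388 − 47.22×389.50) / (9×278.2654 − 47.22²) = 860.0592 / 274.6602 = 3.1314, matching the given fit.)

Step 3: Change in slope
Δβ₁ = 2.5370 − 3.1314 = -0.5944
Relative change = -0.5944 / 3.1314 × 100% = -19.0%
→ the slope decreases when the point is added.

A high-leverage point only changes the slope if it is off the original line; here y = 67.27 is below the original trend, so the slope decreases.
In practice: investigate whether it comes from the same population as the rest of the sample; check such a point for data-entry or measurement error.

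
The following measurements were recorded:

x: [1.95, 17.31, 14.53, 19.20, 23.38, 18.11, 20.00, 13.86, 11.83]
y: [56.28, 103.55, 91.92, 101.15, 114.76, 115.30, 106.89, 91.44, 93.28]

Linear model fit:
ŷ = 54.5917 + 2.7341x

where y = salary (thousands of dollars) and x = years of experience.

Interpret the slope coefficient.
An increase of one year in experience is associated with a 2.7341 thousand dollars increase in predicted salary.

The slope β₁ = 2.7341 gives the rate at which the fitted salary changes with experience.

Interpretation:
- Experience up by 1 year → predicted salary increases by 2.7341 thousand dollars
- This is a linear approximation: the same per-unit change is assumed across the whole observed x range

(β₀ = 54.5917 is the fitted value at x = 0 and is not part of the slope interpretation.)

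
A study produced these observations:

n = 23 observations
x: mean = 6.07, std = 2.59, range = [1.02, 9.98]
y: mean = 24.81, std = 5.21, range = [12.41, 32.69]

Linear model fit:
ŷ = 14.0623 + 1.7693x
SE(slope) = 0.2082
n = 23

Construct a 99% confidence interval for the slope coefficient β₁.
The 99% CI for β₁ is (1.1798, 2.3588)

Confidence interval for the slope:

The 99% CI for β₁ is: β̂₁ ± t*(α/2, n-2) × SE(β̂₁)

Step 1: Find critical t-value
- Confidence level = 0.99
- Degrees of freedom = n - 2 = 23 - 2 = 21
- t*(α/2, 21) = 2.8314

Step 2: Calculate margin of error
Margin = 2.8314 × 0.2082 = 0.5895

Step 3: Construct interval
CI = 1.7693 ± 0.5895
CI = (1.1798, 2.3588)

Interpretation: each one-unit increase in x is associated with a change in mean y of between 1.1798 and 2.3588, with 99% confidence.
Both endpoints are positive, so the data support a genuinely positive slope at this confidence level.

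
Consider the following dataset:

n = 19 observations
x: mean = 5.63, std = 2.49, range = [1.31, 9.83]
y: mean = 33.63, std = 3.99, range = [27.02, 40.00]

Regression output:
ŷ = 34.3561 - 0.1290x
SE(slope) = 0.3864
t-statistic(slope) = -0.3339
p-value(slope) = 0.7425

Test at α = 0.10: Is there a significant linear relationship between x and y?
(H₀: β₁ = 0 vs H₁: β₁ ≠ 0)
p-value = 0.7425 ≥ α = 0.10, so we fail to reject H₀. The relationship is not significant.

Hypothesis test for the slope coefficient:

H₀: β₁ = 0 (no linear relationship)
H₁: β₁ ≠ 0 (linear relationship exists)

Test statistic: t = β̂₁ / SE(β̂₁) = -0.1290 / 0.3864 = -0.3339

p = 0.7425: how often a slope estimate this far from 0 (in SE units) would arise by chance if β₁ were truly 0.

Decision rule: reject H₀ if p-value < α.
p-value = 0.7425 ≥ α = 0.10 → fail to reject H₀.

At α = 0.10 the data do not provide convincing evidence of a nonzero slope.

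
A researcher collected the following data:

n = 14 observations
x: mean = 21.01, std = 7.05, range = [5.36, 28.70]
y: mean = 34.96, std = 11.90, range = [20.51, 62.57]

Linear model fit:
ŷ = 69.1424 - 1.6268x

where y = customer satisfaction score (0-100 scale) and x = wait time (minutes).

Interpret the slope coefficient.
On average, satisfaction score is about 1.6268 points lower for every extra minute of wait time.

The slope β₁ = -1.6268 gives the rate at which the fitted satisfaction score changes with wait time.

Interpretation:
- Wait time up by 1 minute → predicted satisfaction score decreases by 1.6268 points
- The effect is assumed constant over the observed range of x (linearity)

(β₀ = 69.1424 is the fitted value at x = 0 and is not part of the slope interpretation.)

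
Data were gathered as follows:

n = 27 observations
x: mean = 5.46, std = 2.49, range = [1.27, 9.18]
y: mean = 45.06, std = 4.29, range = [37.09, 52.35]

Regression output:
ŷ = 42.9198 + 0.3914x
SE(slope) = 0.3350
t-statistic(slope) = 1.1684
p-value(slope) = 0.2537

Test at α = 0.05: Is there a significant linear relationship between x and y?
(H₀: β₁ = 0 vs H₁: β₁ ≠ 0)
p-value = 0.2537 ≥ α = 0.05, so we fail to reject H₀. The relationship is not significant.

Hypothesis test for the slope coefficient:

H₀: β₁ = 0 (no linear relationship)
H₁: β₁ ≠ 0 (linear relationship exists)

Test statistic: t = β̂₁ / SE(β̂₁) = 0.3914 / 0.3350 = 1.1684

The p-value (0.2537) is the probability, under H₀, of a t-statistic at least as extreme as |t| = 1.1684 (two-sided, df = n − 2 = 25).

Decision rule: reject H₀ if p-value < α.
p-value = 0.2537 ≥ α = 0.05 → fail to reject H₀.

There is not sufficient evidence at the 5% significance level to conclude that a linear relationship exists between x and y.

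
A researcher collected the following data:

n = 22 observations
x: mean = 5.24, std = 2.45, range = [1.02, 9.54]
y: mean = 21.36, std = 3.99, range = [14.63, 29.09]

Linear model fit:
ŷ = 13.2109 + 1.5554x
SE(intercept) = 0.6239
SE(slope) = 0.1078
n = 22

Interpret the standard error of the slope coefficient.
The slope 1.5554 is pinned down to within about ±0.1078 (one SE) by these data — relative uncertainty 6.9%, i.e. precise.

SE(β̂₁) = s / √Sxx, where s is the residual standard deviation and Sxx = Σ(x − x̄)². It is the yardstick for how far β̂₁ = 1.5554 could plausibly be from the true slope.

Relative precision:
- SE / |β̂₁| = 0.1078 / 1.5554 = 6.9%
- Rule of thumb (under 20%: precise; 20% to under 50%: moderately precise; 50% or more: imprecise) → precise

Rough 95% range (±2 SE): 1.5554 ± 0.2156 → (1.3398, 1.7710).

What drives SE(β̂₁): wider spread of x values → smaller SE.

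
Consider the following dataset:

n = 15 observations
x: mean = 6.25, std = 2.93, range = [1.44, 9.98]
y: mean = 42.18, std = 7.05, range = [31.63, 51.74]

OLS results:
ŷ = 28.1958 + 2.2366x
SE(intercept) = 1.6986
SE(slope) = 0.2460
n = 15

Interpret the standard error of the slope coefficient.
SE(β̂₁) = 0.2460 is the estimated standard deviation of the slope estimate across repeated samples; relative to β̂₁ = 2.2366 that is 11.0%, a precise estimate.

SE(β̂₁) = s / √Sxx, where s is the residual standard deviation and Sxx = Σ(x − x̄)². It is the yardstick for how far β̂₁ = 2.2366 could plausibly be from the true slope.

Relative precision:
- SE / |β̂₁| = 0.2460 / 2.2366 = 11.0%
- Rule of thumb (under 20%: precise; 20% to under 50%: moderately precise; 50% or more: imprecise) → precise

Rough 95% range (±2 SE): 2.2366 ± 0.4920 → (1.7446, 2.7286).

What drives SE(β̂₁): more residual scatter → larger SE; wider spread of x values → smaller SE; larger n (here n = 15) → smaller SE.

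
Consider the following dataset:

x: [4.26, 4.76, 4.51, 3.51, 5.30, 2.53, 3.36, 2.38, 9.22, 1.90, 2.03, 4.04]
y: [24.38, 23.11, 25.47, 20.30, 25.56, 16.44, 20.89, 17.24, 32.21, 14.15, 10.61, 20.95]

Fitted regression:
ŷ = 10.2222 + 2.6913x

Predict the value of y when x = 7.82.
ŷ = 31.2682

Plug x = 7.82 into the fitted line:

ŷ = 10.2222 + 2.6913 × 7.82
ŷ = 10.2222 + 21.0460
ŷ = 31.2682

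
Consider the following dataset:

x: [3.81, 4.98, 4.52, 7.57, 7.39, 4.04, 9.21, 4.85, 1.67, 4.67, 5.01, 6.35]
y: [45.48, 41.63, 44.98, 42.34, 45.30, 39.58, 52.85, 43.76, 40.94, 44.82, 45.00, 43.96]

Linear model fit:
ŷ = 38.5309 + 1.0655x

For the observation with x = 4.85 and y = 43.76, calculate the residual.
Residual = 0.0614

The residual is the difference between the actual value and the predicted value:

Residual = y - ŷ

Step 1: Calculate predicted value
ŷ = 38.5309 + 1.0655 × 4.85
ŷ = 43.6986

Step 2: Calculate residual
Residual = 43.76 - 43.6986
Residual = 0.0614

Interpretation: the model underestimates the actual value by 0.0614 at this point (positive residual → observation lies above the fitted line).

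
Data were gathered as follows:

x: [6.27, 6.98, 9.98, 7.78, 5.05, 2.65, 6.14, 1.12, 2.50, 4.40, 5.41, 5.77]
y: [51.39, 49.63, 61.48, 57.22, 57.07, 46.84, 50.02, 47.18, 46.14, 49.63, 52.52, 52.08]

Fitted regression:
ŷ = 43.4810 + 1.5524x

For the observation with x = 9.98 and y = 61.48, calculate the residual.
Residual = 2.5060

The residual is the difference between the actual value and the predicted value:

Residual = y - ŷ

Step 1: Calculate predicted value
ŷ = 43.4810 + 1.5524 × 9.98
ŷ = 58.9740

Step 2: Calculate residual
Residual = 61.48 - 58.9740
Residual = 2.5060

Sign check: y > ŷ, so the point is above the line and the fit underestimates here.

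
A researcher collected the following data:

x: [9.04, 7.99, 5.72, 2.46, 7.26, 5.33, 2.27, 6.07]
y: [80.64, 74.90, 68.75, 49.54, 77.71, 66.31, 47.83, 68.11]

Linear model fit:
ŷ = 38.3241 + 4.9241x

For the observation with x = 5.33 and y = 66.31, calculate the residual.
Residual = 1.7404

The residual is the difference between the actual value and the predicted value:

Residual = y - ŷ

Step 1: Calculate predicted value
ŷ = 38.3241 + 4.9241 × 5.33
ŷ = 64.5696

Step 2: Calculate residual
Residual = 66.31 - 64.5696
Residual = 1.7404

The residual is positive, so the observed y = 66.31 sits above the regression line (the line underestimates it by 1.7404).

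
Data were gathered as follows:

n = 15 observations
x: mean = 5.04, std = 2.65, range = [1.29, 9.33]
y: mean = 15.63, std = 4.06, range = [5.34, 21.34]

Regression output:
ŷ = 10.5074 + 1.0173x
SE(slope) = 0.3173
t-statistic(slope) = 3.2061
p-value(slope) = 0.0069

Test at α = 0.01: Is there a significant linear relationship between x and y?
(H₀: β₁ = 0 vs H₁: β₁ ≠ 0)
p-value = 0.0069 < α = 0.01, so we reject H₀. The relationship is significant.

Hypothesis test for the slope coefficient:

H₀: β₁ = 0 (no linear relationship)
H₁: β₁ ≠ 0 (linear relationship exists)

Test statistic: t = β̂₁ / SE(β̂₁) = 1.0173 / 0.3173 = 3.2061

p = 0.0069: how often a slope estimate this far from 0 (in SE units) would arise by chance if β₁ were truly 0.

Decision rule: reject H₀ if p-value < α.
p-value = 0.0069 < α = 0.01 → reject H₀.

There is sufficient evidence at the 1% significance level to conclude that a linear relationship exists between x and y.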